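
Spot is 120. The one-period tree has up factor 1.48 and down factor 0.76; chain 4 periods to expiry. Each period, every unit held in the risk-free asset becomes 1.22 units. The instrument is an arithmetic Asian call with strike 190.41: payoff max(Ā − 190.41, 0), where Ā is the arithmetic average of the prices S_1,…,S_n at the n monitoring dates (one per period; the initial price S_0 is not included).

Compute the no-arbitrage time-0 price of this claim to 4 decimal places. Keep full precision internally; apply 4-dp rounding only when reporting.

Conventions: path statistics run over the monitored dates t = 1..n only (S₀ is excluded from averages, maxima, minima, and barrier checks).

No-arbitrage gives p* = (R−d)/(u−d) = 0.6389: enumerate every path, weight its payoff by its p*-probability, and discount by R^4.
Enumerate all 2^4 = 16 price paths (U = up ×1.48, D = down ×0.76); each path with k up-moves has probability p*^k·(1−p*)^(4−k).
DDDD: Ā=63.3059, payoff=0.0000, prob=0.017004
UDDD: Ā=123.2800, payoff=0.0000, prob=0.030085
DUDD: Ā=101.6800, payoff=0.0000, prob=0.030085
UUDD: Ā=198.0084, payoff=7.5984, prob=0.053227
DDUD: Ā=85.2640, payoff=0.0000, prob=0.030085
UDUD: Ā=166.0404, payoff=0.0000, prob=0.053227
DUUD: Ā=144.4404, payoff=0.0000, prob=0.053227
UUUD: Ā=281.2786, payoff=90.8686, prob=0.094171
DDDU: Ā=72.7878, payoff=0.0000, prob=0.030085
UDDU: Ā=141.7447, payoff=0.0000, prob=0.053227
DUDU: Ā=120.1447, payoff=0.0000, prob=0.053227
UUDU: Ā=233.9660, payoff=43.5560, prob=0.094171
DDUU: Ā=103.7287, payoff=0.0000, prob=0.053227
UDUU: Ā=201.9980, payoff=11.5880, prob=0.094171
DUUU: Ā=180.3980, payoff=0.0000, prob=0.094171
UUUU: Ā=351.3013, payoff=160.8913, prob=0.166610
Price = Σ prob·payoff / R^4 = 40.960699 / 2.215335 = 18.4896

price = 18.4896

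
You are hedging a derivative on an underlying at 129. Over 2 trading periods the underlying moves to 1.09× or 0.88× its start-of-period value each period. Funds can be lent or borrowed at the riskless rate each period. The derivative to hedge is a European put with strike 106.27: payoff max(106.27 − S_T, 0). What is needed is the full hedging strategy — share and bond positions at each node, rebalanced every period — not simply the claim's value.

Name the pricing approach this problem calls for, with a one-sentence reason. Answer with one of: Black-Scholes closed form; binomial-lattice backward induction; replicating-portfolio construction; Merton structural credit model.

Key observation: since the answer must list Δ and B at each node of the 1.09/0.88 lattice on 129, the replicating-portfolio method — solving the two-state system at every node — is the one that applies.

framework: replicating-portfolio construction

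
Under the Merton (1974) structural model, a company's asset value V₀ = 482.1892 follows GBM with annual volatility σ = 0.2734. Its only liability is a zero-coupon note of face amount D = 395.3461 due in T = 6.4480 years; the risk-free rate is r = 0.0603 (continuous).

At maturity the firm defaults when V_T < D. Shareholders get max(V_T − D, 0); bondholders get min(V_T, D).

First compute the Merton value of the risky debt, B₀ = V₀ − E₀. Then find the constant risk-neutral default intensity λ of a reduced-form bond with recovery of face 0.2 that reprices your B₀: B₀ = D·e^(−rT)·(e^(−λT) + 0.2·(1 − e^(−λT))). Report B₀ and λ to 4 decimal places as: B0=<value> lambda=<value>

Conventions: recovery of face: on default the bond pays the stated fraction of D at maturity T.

Apply the equity-as-call identities (strike 395.3461, horizon 6.4480 years):
d₁ = [ln(V₀/D) + (r + σ²/2)T] / (σ√T)
   = [ln(482.1892/395.3461) + (0.0603 + 0.5·0.2734²)·6.4480] / (0.2734·√6.4480)
   = [0.198575 + 0.629801] / 0.694242 = 1.193208
d₂ = d₁ − σ√T = 1.193208 − 0.694242 = 0.498966
N(d₁) = 0.883606,  N(d₂) = 0.691098,  e^(−rT) = 0.677860
E₀ = V₀·N(d₁) − D·e^(−rT)·N(d₂)
   = 482.1892·0.883606 − 395.3461·0.677860·0.691098 = 240.858328
B₀ = V₀ − E₀ = 482.1892 − 240.858328 = 241.330872
e^(−λT) = (B₀·e^(rT)/D − 0.2)/(1 − 0.2) = (241.3309·1.475231/395.3461 − 0.2)/0.8 = 0.87565534
λ = −ln(0.87565534)/6.4480 = 0.020593

B0=241.3309 lambda=0.0206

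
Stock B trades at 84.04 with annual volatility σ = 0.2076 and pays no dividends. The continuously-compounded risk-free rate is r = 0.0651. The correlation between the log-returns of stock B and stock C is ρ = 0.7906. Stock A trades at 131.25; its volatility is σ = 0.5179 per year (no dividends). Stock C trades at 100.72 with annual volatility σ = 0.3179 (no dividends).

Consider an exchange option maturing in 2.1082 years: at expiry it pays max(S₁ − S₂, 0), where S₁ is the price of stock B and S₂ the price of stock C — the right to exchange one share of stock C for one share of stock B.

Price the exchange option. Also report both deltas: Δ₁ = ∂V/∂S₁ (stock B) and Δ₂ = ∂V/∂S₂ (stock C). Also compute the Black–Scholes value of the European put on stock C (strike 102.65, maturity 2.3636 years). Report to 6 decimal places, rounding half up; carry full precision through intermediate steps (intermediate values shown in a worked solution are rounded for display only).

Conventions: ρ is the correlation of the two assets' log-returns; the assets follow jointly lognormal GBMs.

exchange price = 4.290901
Δ1 = 0.315560
Δ2 = -0.220698
price(stock C put K=102.65) = 12.537503

σ_eff = √(σ₁² + σ₂² − 2ρσ₁σ₂) = √(0.2076² + 0.3179² − 2·0.7906·0.2076·0.3179) = 0.199512
d₁ = (ln(S₁/S₂) + (q₂ − q₁ + σ_eff²/2)T) / (σ_eff√T) = (ln(84.04/100.72) + (0.0 − 0.0 + 0.019903)·2.1082) / 0.289685 = -0.480152
d₂ = d₁ − σ_eff√T = -0.480152 − 0.289685 = -0.769837
N(d₁) = 0.315560,  N(d₂) = 0.220698
V = S₁·e^{−q₁T}·N(d₁) − S₂·e^{−q₂T}·N(d₂) = 26.519634 − 22.228733 = 4.290901
Δ₁ = e^{−q₁T}·N(d₁) = 0.315560;  Δ₂ = −e^{−q₂T}·N(d₂) = -0.220698
[vanilla: stock C put K=102.65]
σ√T = 0.3179·√2.3636 = 0.488740
d₁ = (ln(S/K) + (r+σ²/2)T) / (σ√T) = (ln(100.72/102.65) + (0.0651+0.3179²/2)·2.3636) / 0.488740 = (-0.018981 + 0.273304) / 0.488740 = 0.520365
d₂ = d₁ − σ√T = 0.520365 − 0.488740 = 0.031625
e^{−rT} = 0.857383
N(−d₁) = 0.301405,  N(−d₂) = 0.487386
price = K·e^{−rT}·N(−d₂) − S·N(−d₁) = 42.894987 − 30.357484 = 12.537503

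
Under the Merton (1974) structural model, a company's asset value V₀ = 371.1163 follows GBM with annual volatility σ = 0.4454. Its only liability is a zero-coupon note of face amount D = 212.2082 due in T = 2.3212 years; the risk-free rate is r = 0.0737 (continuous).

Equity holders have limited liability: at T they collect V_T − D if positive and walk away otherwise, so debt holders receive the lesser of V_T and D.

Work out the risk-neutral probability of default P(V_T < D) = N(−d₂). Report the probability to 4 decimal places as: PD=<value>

PD=0.2307

Apply the equity-as-call identities (strike 212.2082, horizon 2.3212 years):
d₁ = [ln(V₀/D) + (r + σ²/2)T] / (σ√T)
   = [ln(371.1163/212.2082) + (0.0737 + 0.5·0.4454²)·2.3212] / (0.4454·√2.3212)
   = [0.558948 + 0.401314] / 0.678588 = 1.415086
d₂ = d₁ − σ√T = 1.415086 − 0.678588 = 0.736498
risk-neutral PD = N(−d₂) = N(-0.736498) = 0.230714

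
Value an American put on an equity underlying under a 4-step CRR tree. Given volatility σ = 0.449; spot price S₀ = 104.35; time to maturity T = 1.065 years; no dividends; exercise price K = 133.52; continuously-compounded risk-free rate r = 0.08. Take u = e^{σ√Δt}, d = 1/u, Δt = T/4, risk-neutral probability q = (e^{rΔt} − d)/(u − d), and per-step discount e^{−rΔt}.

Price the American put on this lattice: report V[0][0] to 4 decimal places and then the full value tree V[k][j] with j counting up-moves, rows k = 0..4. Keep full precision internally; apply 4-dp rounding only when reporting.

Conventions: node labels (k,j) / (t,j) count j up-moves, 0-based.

Δt=0.26625  u=1.26072  d=0.79320  q=0.48839  discount=0.97893
step 4 (expiry): payoffs max(K−S,0) = 92.2133 67.8667 29.1700 0.0000 0.0000
k=3: (k=3,j=0): S=52.0761, K−S=81.4439, hold=78.6300 ⇒ V=81.4439 exercise | (k=3,j=1): S=82.7703, K−S=50.7497, hold=47.9358 ⇒ V=50.7497 exercise | (k=3,j=2): S=131.5559, K−S=1.9641, hold=14.6093 ⇒ V=14.6093 continue | (k=3,j=3): S=209.0963, K−S=0.0000, hold=0.0000 ⇒ V=0.0000 continue
k=2: (k=2,j=0): S=65.6533, K−S=67.8667, hold=65.0528 ⇒ V=67.8667 exercise | (k=2,j=1): S=104.3500, K−S=29.1700, hold=32.4017 ⇒ V=32.4017 continue | (k=2,j=2): S=165.8549, K−S=0.0000, hold=7.3168 ⇒ V=7.3168 continue
k=1: (k=1,j=0): S=82.7703, K−S=50.7497, hold=49.4808 ⇒ V=50.7497 exercise | (k=1,j=1): S=131.5559, K−S=1.9641, hold=19.7259 ⇒ V=19.7259 continue
k=0: (k=0,j=0): S=104.3500, K−S=29.1700, hold=34.8479 ⇒ V=34.8479 continue

price = 34.8479
tree:
34.8479
50.7497 19.7259
67.8667 32.4017 7.3168
81.4439 50.7497 14.6093 0.0000
92.2133 67.8667 29.1700 0.0000 0.0000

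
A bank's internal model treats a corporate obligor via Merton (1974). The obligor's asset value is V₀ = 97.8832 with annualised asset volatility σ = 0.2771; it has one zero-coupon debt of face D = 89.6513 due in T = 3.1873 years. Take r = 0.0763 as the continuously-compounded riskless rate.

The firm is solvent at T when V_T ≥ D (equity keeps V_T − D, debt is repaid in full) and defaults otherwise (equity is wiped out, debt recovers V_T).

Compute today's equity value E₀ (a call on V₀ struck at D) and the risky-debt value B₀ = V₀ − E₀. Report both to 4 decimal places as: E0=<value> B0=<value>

Work the structural quantities from V₀ = 97.8832 against face 89.6513:
d₁ = [ln(V₀/D) + (r + σ²/2)T] / (σ√T)
   = [ln(97.8832/89.6513) + (0.0763 + 0.5·0.2771²)·3.1873] / (0.2771·√3.1873)
   = [0.087847 + 0.365558] / 0.494707 = 0.916514
d₂ = d₁ − σ√T = 0.916514 − 0.494707 = 0.421807
N(d₁) = 0.820301,  N(d₂) = 0.663417,  e^(−rT) = 0.784122
E₀ = V₀·N(d₁) − D·e^(−rT)·N(d₂)
   = 97.8832·0.820301 − 89.6513·0.784122·0.663417 = 33.657134
B₀ = V₀ − E₀ = 97.8832 − 33.657134 = 64.226066

E0=33.6571 B0=64.2261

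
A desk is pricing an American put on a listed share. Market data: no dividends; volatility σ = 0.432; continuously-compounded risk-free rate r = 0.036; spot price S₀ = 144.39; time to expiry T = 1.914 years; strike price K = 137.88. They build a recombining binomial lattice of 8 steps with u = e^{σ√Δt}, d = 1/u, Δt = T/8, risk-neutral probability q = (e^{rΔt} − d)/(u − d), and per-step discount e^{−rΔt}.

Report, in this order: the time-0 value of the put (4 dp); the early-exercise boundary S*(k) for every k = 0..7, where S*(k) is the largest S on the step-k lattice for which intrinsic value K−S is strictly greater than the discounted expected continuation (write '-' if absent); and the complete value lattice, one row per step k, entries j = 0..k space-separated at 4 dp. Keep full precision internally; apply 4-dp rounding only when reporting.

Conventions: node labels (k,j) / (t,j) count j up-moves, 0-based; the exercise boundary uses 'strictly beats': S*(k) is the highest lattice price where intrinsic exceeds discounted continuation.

price = 25.4666
boundary = - - - 76.6005 62.0101 76.6005 94.6237 76.6005
tree:
25.4666
35.2658 14.7843
47.3358 22.1802 6.6399
61.2795 32.3408 11.0257 1.7709
75.8699 45.5154 17.9439 3.3555 0.0000
87.6811 61.2795 28.4147 6.3581 0.0000 0.0000
97.2426 75.8699 43.2563 12.0477 0.0000 0.0000 0.0000
104.9829 87.6811 61.2795 22.8284 0.0000 0.0000 0.0000 0.0000
111.2489 97.2426 75.8699 43.2563 0.0000 0.0000 0.0000 0.0000 0.0000

Δt=0.23925  u=1.23529  d=0.80953  q=0.46769  discount=0.99142
step 8 (expiry): payoffs max(K−S,0) = 111.2489 97.2426 75.8699 43.2563 0.0000 0.0000 0.0000 0.0000 0.0000
step 7: (k=7,j=0): S=32.8971, K−S=104.9829, hold=103.8005 ⇒ V=104.9829 exercise | (k=7,j=1): S=50.1989, K−S=87.6811, hold=86.4986 ⇒ V=87.6811 exercise | (k=7,j=2): S=76.6005, K−S=61.2795, hold=60.0971 ⇒ V=61.2795 exercise | (k=7,j=3): S=116.8876, K−S=20.9924, hold=22.8284 ⇒ V=22.8284 continue | (k=7,j=4): S=178.3634, K−S=0.0000, hold=0.0000 ⇒ V=0.0000 continue | (k=7,j=5): S=272.1716, K−S=0.0000, hold=0.0000 ⇒ V=0.0000 continue | (k=7,j=6): S=415.3173, K−S=0.0000, hold=0.0000 ⇒ V=0.0000 continue | (k=7,j=7): S=633.7489, K−S=0.0000, hold=0.0000 ⇒ V=0.0000 continue  boundary S*=76.6005
step 6: (k=6,j=0): S=40.6374, K−S=97.2426, hold=96.0602 ⇒ V=97.2426 exercise | (k=6,j=1): S=62.0101, K−S=75.8699, hold=74.6874 ⇒ V=75.8699 exercise | (k=6,j=2): S=94.6237, K−S=43.2563, hold=42.9252 ⇒ V=43.2563 exercise | (k=6,j=3): S=144.3900, K−S=0.0000, hold=12.0477 ⇒ V=12.0477 continue | (k=6,j=4): S=220.3303, K−S=0.0000, hold=0.0000 ⇒ V=0.0000 continue | (k=6,j=5): S=336.2106, K−S=0.0000, hold=0.0000 ⇒ V=0.0000 continue | (k=6,j=6): S=513.0369, K−S=0.0000, hold=0.0000 ⇒ V=0.0000 continue  boundary S*=94.6237
step 5: (k=5,j=0): S=50.1989, K−S=87.6811, hold=86.4986 ⇒ V=87.6811 exercise | (k=5,j=1): S=76.6005, K−S=61.2795, hold=60.0971 ⇒ V=61.2795 exercise | (k=5,j=2): S=116.8876, K−S=20.9924, hold=28.4147 ⇒ V=28.4147 continue | (k=5,j=3): S=178.3634, K−S=0.0000, hold=6.3581 ⇒ V=6.3581 continue | (k=5,j=4): S=272.1716, K−S=0.0000, hold=0.0000 ⇒ V=0.0000 continue | (k=5,j=5): S=415.3173, K−S=0.0000, hold=0.0000 ⇒ V=0.0000 continue  boundary S*=76.6005
step 4: (k=4,j=0): S=62.0101, K−S=75.8699, hold=74.6874 ⇒ V=75.8699 exercise | (k=4,j=1): S=94.6237, K−S=43.2563, hold=45.5154 ⇒ V=45.5154 continue | (k=4,j=2): S=144.3900, K−S=0.0000, hold=17.9439 ⇒ V=17.9439 continue | (k=4,j=3): S=220.3303, K−S=0.0000, hold=3.3555 ⇒ V=3.3555 continue | (k=4,j=4): S=336.2106, K−S=0.0000, hold=0.0000 ⇒ V=0.0000 continue  boundary S*=62.0101
step 3: (k=3,j=0): S=76.6005, K−S=61.2795, hold=61.1446 ⇒ V=61.2795 exercise | (k=3,j=1): S=116.8876, K−S=20.9924, hold=32.3408 ⇒ V=32.3408 continue | (k=3,j=2): S=178.3634, K−S=0.0000, hold=11.0257 ⇒ V=11.0257 continue | (k=3,j=3): S=272.1716, K−S=0.0000, hold=1.7709 ⇒ V=1.7709 continue  boundary S*=76.6005
step 2: (k=2,j=0): S=94.6237, K−S=43.2563, hold=47.3358 ⇒ V=47.3358 continue | (k=2,j=1): S=144.3900, K−S=0.0000, hold=22.1802 ⇒ V=22.1802 continue | (k=2,j=2): S=220.3303, K−S=0.0000, hold=6.6399 ⇒ V=6.6399 continue  boundary S*=-
step 1: (k=1,j=0): S=116.8876, K−S=20.9924, hold=35.2658 ⇒ V=35.2658 continue | (k=1,j=1): S=178.3634, K−S=0.0000, hold=14.7843 ⇒ V=14.7843 continue  boundary S*=-
step 0: (k=0,j=0): S=144.3900, K−S=0.0000, hold=25.4666 ⇒ V=25.4666 continue  boundary S*=-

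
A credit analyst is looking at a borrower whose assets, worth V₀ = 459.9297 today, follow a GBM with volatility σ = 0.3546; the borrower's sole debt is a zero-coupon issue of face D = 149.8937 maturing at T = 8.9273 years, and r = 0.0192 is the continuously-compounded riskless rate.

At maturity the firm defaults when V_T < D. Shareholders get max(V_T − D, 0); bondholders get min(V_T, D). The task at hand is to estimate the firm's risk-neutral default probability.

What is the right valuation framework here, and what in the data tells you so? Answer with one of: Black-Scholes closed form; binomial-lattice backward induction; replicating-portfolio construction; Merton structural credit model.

framework: Merton structural credit model

Key observation: the data describe a firm's assets (V₀ = 459.9297, GBM) and a single zero-coupon debt of face 149.8937, so credit quantities follow from equity-as-call in the structural model.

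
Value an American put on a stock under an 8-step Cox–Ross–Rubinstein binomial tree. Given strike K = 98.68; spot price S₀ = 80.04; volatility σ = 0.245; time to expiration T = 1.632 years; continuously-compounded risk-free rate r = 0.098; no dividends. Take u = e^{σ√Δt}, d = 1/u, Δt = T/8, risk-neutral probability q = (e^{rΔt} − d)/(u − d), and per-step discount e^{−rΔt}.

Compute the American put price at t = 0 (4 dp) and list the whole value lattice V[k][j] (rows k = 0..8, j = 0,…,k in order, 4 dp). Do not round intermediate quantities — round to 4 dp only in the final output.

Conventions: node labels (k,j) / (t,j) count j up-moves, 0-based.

price = 18.6400
tree:
18.6400
27.0246 11.3652
34.5308 18.6400 6.1355
41.2507 27.0246 10.8980 2.6650
47.2667 34.5308 18.6400 5.2895 0.7268
52.6525 41.2507 27.0246 10.1686 1.6984 0.0000
57.4741 47.2667 34.5308 18.6400 3.9688 0.0000 0.0000
61.7906 52.6525 41.2507 27.0246 9.2743 0.0000 0.0000 0.0000
65.6550 57.4741 47.2667 34.5308 18.6400 0.0000 0.0000 0.0000 0.0000

params: Δt=0.20400 u=1.11701 d=0.89525 q=0.56342 e^(-rΔt)=0.98021
t_8 payoffs: 65.6550 57.4741 47.2667 34.5308 18.6400 0.0000 0.0000 0.0000 0.0000
k=7: node(7,0) S=36.8894 payoff=61.7906 vs cont=59.8374 → 61.7906 [stop]  node(7,1) S=46.0275 payoff=52.6525 vs cont=50.6993 → 52.6525 [stop]  node(7,2) S=57.4293 payoff=41.2507 vs cont=39.2975 → 41.2507 [stop]  node(7,3) S=71.6554 payoff=27.0246 vs cont=25.0713 → 27.0246 [stop]  node(7,4) S=89.4057 payoff=9.2743 vs cont=7.9768 → 9.2743 [stop]  node(7,5) S=111.5529 payoff=0.0000 vs cont=0.0000 → 0.0000 [wait]  node(7,6) S=139.1865 payoff=0.0000 vs cont=0.0000 → 0.0000 [wait]  node(7,7) S=173.6652 payoff=0.0000 vs cont=0.0000 → 0.0000 [wait]
k=6: node(6,0) S=41.2059 payoff=57.4741 vs cont=55.5209 → 57.4741 [stop]  node(6,1) S=51.4133 payoff=47.2667 vs cont=45.3135 → 47.2667 [stop]  node(6,2) S=64.1492 payoff=34.5308 vs cont=32.5776 → 34.5308 [stop]  node(6,3) S=80.0400 payoff=18.6400 vs cont=16.6868 → 18.6400 [stop]  node(6,4) S=99.8672 payoff=0.0000 vs cont=3.9688 → 3.9688 [wait]  node(6,5) S=124.6060 payoff=0.0000 vs cont=0.0000 → 0.0000 [wait]  node(6,6) S=155.4730 payoff=0.0000 vs cont=0.0000 → 0.0000 [wait]
k=5: node(5,0) S=46.0275 payoff=52.6525 vs cont=50.6993 → 52.6525 [stop]  node(5,1) S=57.4293 payoff=41.2507 vs cont=39.2975 → 41.2507 [stop]  node(5,2) S=71.6554 payoff=27.0246 vs cont=25.0713 → 27.0246 [stop]  node(5,3) S=89.4057 payoff=9.2743 vs cont=10.1686 → 10.1686 [wait]  node(5,4) S=111.5529 payoff=0.0000 vs cont=1.6984 → 1.6984 [wait]  node(5,5) S=139.1865 payoff=0.0000 vs cont=0.0000 → 0.0000 [wait]
k=4: node(4,0) S=51.4133 payoff=47.2667 vs cont=45.3135 → 47.2667 [stop]  node(4,1) S=64.1492 payoff=34.5308 vs cont=32.5776 → 34.5308 [stop]  node(4,2) S=80.0400 payoff=18.6400 vs cont=17.1807 → 18.6400 [stop]  node(4,3) S=99.8672 payoff=0.0000 vs cont=5.2895 → 5.2895 [wait]  node(4,4) S=124.6060 payoff=0.0000 vs cont=0.7268 → 0.7268 [wait]
k=3: node(3,0) S=57.4293 payoff=41.2507 vs cont=39.2975 → 41.2507 [stop]  node(3,1) S=71.6554 payoff=27.0246 vs cont=25.0713 → 27.0246 [stop]  node(3,2) S=89.4057 payoff=9.2743 vs cont=10.8980 → 10.8980 [wait]  node(3,3) S=111.5529 payoff=0.0000 vs cont=2.6650 → 2.6650 [wait]
k=2: node(2,0) S=64.1492 payoff=34.5308 vs cont=32.5776 → 34.5308 [stop]  node(2,1) S=80.0400 payoff=18.6400 vs cont=17.5835 → 18.6400 [stop]  node(2,2) S=99.8672 payoff=0.0000 vs cont=6.1355 → 6.1355 [wait]
k=1: node(1,0) S=71.6554 payoff=27.0246 vs cont=25.0713 → 27.0246 [stop]  node(1,1) S=89.4057 payoff=9.2743 vs cont=11.3652 → 11.3652 [wait]
k=0: node(0,0) S=80.0400 payoff=18.6400 vs cont=17.8415 → 18.6400 [stop]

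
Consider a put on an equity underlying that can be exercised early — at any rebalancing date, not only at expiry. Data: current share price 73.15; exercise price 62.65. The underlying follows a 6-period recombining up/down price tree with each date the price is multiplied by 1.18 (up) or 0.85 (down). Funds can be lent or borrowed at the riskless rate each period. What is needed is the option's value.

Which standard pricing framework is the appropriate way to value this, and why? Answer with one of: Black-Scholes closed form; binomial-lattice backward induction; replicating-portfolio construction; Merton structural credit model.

framework: binomial-lattice backward induction

Key observation: early exercise of the strike-62.65 put must be checked at each of the 6 dates (spot 73.15), which forces a node-by-node comparison of intrinsic and continuation value backward from expiry.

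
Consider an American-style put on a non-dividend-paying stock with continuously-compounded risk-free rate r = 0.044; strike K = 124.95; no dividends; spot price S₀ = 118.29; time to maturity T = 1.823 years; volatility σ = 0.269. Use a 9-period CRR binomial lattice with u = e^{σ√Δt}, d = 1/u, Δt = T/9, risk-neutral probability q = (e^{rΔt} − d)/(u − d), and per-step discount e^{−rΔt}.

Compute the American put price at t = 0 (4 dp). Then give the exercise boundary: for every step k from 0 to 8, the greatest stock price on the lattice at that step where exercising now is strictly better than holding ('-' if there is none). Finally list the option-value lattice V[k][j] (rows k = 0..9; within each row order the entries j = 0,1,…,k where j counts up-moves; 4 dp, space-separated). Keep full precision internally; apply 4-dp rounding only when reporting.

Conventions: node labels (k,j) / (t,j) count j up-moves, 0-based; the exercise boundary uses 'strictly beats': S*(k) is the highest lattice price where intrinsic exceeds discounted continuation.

price = 16.9203
boundary = - - - 82.2645 92.8519 82.2645 92.8519 82.2645 92.8519
tree:
16.9203
23.7698 10.5496
32.3877 15.7983 5.6252
42.6855 22.9325 9.1306 2.3112
52.0657 32.0981 14.4129 4.1483 0.5632
60.3764 42.6855 21.9782 7.3010 1.1518 0.0000
67.7394 52.0657 32.0981 12.5124 2.3555 0.0000 0.0000
74.2628 60.3764 42.6855 20.6421 4.8172 0.0000 0.0000 0.0000
80.0424 67.7394 52.0657 32.0981 9.8518 0.0000 0.0000 0.0000 0.0000
85.1630 74.2628 60.3764 42.6855 20.1480 0.0000 0.0000 0.0000 0.0000 0.0000

params: Δt=0.20256 u=1.12870 d=0.88597 q=0.50665 e^(-rΔt)=0.99113
t_9 payoffs: 85.1630 74.2628 60.3764 42.6855 20.1480 0.0000 0.0000 0.0000 0.0000 0.0000
t_8: node(8,0) S=44.9076 payoff=80.0424 vs cont=78.9338 → 80.0424 [stop]  node(8,1) S=57.2106 payoff=67.7394 vs cont=66.6307 → 67.7394 [stop]  node(8,2) S=72.8843 payoff=52.0657 vs cont=50.9571 → 52.0657 [stop]  node(8,3) S=92.8519 payoff=32.0981 vs cont=30.9894 → 32.0981 [stop]  node(8,4) S=118.2900 payoff=6.6600 vs cont=9.8518 → 9.8518 [wait]  node(8,5) S=150.6972 payoff=0.0000 vs cont=0.0000 → 0.0000 [wait]  node(8,6) S=191.9828 payoff=0.0000 vs cont=0.0000 → 0.0000 [wait]  node(8,7) S=244.5791 payoff=0.0000 vs cont=0.0000 → 0.0000 [wait]  node(8,8) S=311.5850 payoff=0.0000 vs cont=0.0000 → 0.0000 [wait]  ⇒ S*(8)=92.8519
t_7: node(7,0) S=50.6872 payoff=74.2628 vs cont=73.1542 → 74.2628 [stop]  node(7,1) S=64.5736 payoff=60.3764 vs cont=59.2677 → 60.3764 [stop]  node(7,2) S=82.2645 payoff=42.6855 vs cont=41.5769 → 42.6855 [stop]  node(7,3) S=104.8020 payoff=20.1480 vs cont=20.6421 → 20.6421 [wait]  node(7,4) S=133.5139 payoff=0.0000 vs cont=4.8172 → 4.8172 [wait]  node(7,5) S=170.0919 payoff=0.0000 vs cont=0.0000 → 0.0000 [wait]  node(7,6) S=216.6910 payoff=0.0000 vs cont=0.0000 → 0.0000 [wait]  node(7,7) S=276.0565 payoff=0.0000 vs cont=0.0000 → 0.0000 [wait]  ⇒ S*(7)=82.2645
t_6: node(6,0) S=57.2106 payoff=67.7394 vs cont=66.6307 → 67.7394 [stop]  node(6,1) S=72.8843 payoff=52.0657 vs cont=50.9571 → 52.0657 [stop]  node(6,2) S=92.8519 payoff=32.0981 vs cont=31.2375 → 32.0981 [stop]  node(6,3) S=118.2900 payoff=6.6600 vs cont=12.5124 → 12.5124 [wait]  node(6,4) S=150.6972 payoff=0.0000 vs cont=2.3555 → 2.3555 [wait]  node(6,5) S=191.9828 payoff=0.0000 vs cont=0.0000 → 0.0000 [wait]  node(6,6) S=244.5791 payoff=0.0000 vs cont=0.0000 → 0.0000 [wait]  ⇒ S*(6)=92.8519
t_5: node(5,0) S=64.5736 payoff=60.3764 vs cont=59.2677 → 60.3764 [stop]  node(5,1) S=82.2645 payoff=42.6855 vs cont=41.5769 → 42.6855 [stop]  node(5,2) S=104.8020 payoff=20.1480 vs cont=21.9782 → 21.9782 [wait]  node(5,3) S=133.5139 payoff=0.0000 vs cont=7.3010 → 7.3010 [wait]  node(5,4) S=170.0919 payoff=0.0000 vs cont=1.1518 → 1.1518 [wait]  node(5,5) S=216.6910 payoff=0.0000 vs cont=0.0000 → 0.0000 [wait]  ⇒ S*(5)=82.2645
t_4: node(4,0) S=72.8843 payoff=52.0657 vs cont=50.9571 → 52.0657 [stop]  node(4,1) S=92.8519 payoff=32.0981 vs cont=31.9084 → 32.0981 [stop]  node(4,2) S=118.2900 payoff=6.6600 vs cont=14.4129 → 14.4129 [wait]  node(4,3) S=150.6972 payoff=0.0000 vs cont=4.1483 → 4.1483 [wait]  node(4,4) S=191.9828 payoff=0.0000 vs cont=0.5632 → 0.5632 [wait]  ⇒ S*(4)=92.8519
t_3: node(3,0) S=82.2645 payoff=42.6855 vs cont=41.5769 → 42.6855 [stop]  node(3,1) S=104.8020 payoff=20.1480 vs cont=22.9325 → 22.9325 [wait]  node(3,2) S=133.5139 payoff=0.0000 vs cont=9.1306 → 9.1306 [wait]  node(3,3) S=170.0919 payoff=0.0000 vs cont=2.3112 → 2.3112 [wait]  ⇒ S*(3)=82.2645
t_2: node(2,0) S=92.8519 payoff=32.0981 vs cont=32.3877 → 32.3877 [wait]  node(2,1) S=118.2900 payoff=6.6600 vs cont=15.7983 → 15.7983 [wait]  node(2,2) S=150.6972 payoff=0.0000 vs cont=5.6252 → 5.6252 [wait]  ⇒ S*(2)=-
t_1: node(1,0) S=104.8020 payoff=20.1480 vs cont=23.7698 → 23.7698 [wait]  node(1,1) S=133.5139 payoff=0.0000 vs cont=10.5496 → 10.5496 [wait]  ⇒ S*(1)=-
t_0: node(0,0) S=118.2900 payoff=6.6600 vs cont=16.9203 → 16.9203 [wait]  ⇒ S*(0)=-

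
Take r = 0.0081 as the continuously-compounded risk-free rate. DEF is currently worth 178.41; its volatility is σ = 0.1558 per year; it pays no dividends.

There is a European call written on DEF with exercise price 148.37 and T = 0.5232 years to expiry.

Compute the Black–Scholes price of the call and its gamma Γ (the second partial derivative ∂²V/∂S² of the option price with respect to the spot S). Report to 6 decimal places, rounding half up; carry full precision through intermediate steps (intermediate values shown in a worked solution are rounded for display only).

price = 31.023699
Γ = 0.004443

σ√T = 0.1558·√0.5232 = 0.112694
d₁ = (ln(S/K) + (r+σ²/2)T) / (σ√T) = (ln(178.41/148.37) + (0.0081+0.1558²/2)·0.5232) / 0.112694 = (0.184375 + 0.010588) / 0.112694 = 1.730019
d₂ = d₁ − σ√T = 1.730019 − 0.112694 = 1.617325
e^{−rT} = 0.995771
N(d₁) = 0.958187,  N(d₂) = 0.947096
Call price V = S·N(d₁) − K·e^{−rT}·N(d₂) = 170.950068 − 139.926369 = 31.023699
φ(d₁) = (1/√(2π))·e^{−d₁²/2} = 0.089330
Γ = φ(d₁) / (S·σ·√T) = 0.004443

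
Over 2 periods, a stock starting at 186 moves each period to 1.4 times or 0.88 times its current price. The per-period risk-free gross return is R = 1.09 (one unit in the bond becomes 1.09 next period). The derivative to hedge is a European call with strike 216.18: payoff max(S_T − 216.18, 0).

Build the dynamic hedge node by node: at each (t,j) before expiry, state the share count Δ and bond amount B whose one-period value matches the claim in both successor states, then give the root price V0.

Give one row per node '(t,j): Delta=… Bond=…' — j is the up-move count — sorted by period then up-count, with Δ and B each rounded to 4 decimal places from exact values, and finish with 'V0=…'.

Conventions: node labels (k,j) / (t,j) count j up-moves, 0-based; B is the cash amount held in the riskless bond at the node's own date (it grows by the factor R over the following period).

(0,0): Delta=0.5921 Bond=-84.4968
(1,0): Delta=0.1524 Bond=-20.1400
(1,1): Delta=1.0000 Bond=-198.3303
V0=25.6255

Under the risk-neutral measure, an up-move has probability p* = (R−d)/(u−d) = 0.4038 and values discount at R = 1.09.
Expiry values: V(2,0)=0.0000, V(2,1)=12.9720, V(2,2)=148.3800
(1,0): S=163.6800. Δ = (V_up−V_dn)/(S_up−S_dn) = (12.9720−0.0000)/(229.1520−144.0384) = 0.1524. V = [p*·12.9720 + (1−p*)·0.0000]/1.09 = 4.8061. B = V − Δ·S = -20.1400.
(1,1): S=260.4000. Δ = (V_up−V_dn)/(S_up−S_dn) = (148.3800−12.9720)/(364.5600−229.1520) = 1.0000. V = [p*·148.3800 + (1−p*)·12.9720]/1.09 = 62.0697. B = V − Δ·S = -198.3303.
(0,0): S=186.0000. Δ = (V_up−V_dn)/(S_up−S_dn) = (62.0697−4.8061)/(260.4000−163.6800) = 0.5921. V = [p*·62.0697 + (1−p*)·4.8061]/1.09 = 25.6255. B = V − Δ·S = -84.4968.
Check: Δ(0,0)·S0 + B(0,0) = 25.6255 = V0.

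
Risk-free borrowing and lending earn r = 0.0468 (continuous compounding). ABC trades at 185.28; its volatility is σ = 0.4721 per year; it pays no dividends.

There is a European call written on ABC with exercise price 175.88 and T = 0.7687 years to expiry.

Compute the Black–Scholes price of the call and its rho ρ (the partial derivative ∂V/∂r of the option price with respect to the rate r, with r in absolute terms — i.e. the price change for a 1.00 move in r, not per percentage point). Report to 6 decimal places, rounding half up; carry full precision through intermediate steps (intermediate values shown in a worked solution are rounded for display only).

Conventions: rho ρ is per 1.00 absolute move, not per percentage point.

price = 37.551306
ρ = 65.509733

σ√T = 0.4721·√0.7687 = 0.413916
d₁ = (ln(S/K) + (r+σ²/2)T) / (σ√T) = (ln(185.28/175.88) + (0.0468+0.4721²/2)·0.7687) / 0.413916 = (0.052066 + 0.121638) / 0.413916 = 0.419662
d₂ = d₁ − σ√T = 0.419662 − 0.413916 = 0.005745
e^{−rT} = 0.964664
N(d₁) = 0.662634,  N(d₂) = 0.502292
Call price V = S·N(d₁) − K·e^{−rT}·N(d₂) = 122.772762 − 85.221456 = 37.551306
ρ = K·T·e^{−rT}·N(d₂) = 65.509733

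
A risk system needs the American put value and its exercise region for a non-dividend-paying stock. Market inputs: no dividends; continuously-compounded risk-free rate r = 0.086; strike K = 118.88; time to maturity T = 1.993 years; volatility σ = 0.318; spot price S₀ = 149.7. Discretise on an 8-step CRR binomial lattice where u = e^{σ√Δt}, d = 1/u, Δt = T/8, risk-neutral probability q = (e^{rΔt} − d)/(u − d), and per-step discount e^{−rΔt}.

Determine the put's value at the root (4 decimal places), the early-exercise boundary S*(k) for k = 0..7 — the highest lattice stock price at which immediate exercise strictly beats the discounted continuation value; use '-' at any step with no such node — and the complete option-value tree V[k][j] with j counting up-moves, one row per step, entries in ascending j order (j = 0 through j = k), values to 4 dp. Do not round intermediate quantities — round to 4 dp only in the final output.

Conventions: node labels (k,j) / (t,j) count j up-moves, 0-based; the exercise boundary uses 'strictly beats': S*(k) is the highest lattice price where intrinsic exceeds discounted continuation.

price = 6.5425
boundary = - - - - 79.3404 92.9878 79.3404 92.9878
tree:
6.5425
10.7253 3.0765
17.1217 5.4546 1.0797
26.4950 9.4557 2.1062 0.2076
39.5396 15.9356 4.0586 0.4496 0.0000
51.1841 25.8922 7.7003 0.9739 0.0000 0.0000
61.1196 39.5396 14.3164 2.1094 0.0000 0.0000 0.0000
69.5968 51.1841 25.8922 4.5692 0.0000 0.0000 0.0000 0.0000
76.8299 61.1196 39.5396 9.8972 0.0000 0.0000 0.0000 0.0000 0.0000

params: Δt=0.24913 u=1.17201 d=0.85323 q=0.52834 e^(-rΔt)=0.97880
t_8 payoffs: 76.8299 61.1196 39.5396 9.8972 0.0000 0.0000 0.0000 0.0000 0.0000
t_7: node(7,0) S=49.2832 payoff=69.5968 vs cont=67.0769 → 69.5968 [stop]  node(7,1) S=67.6959 payoff=51.1841 vs cont=48.6642 → 51.1841 [stop]  node(7,2) S=92.9878 payoff=25.8922 vs cont=23.3723 → 25.8922 [stop]  node(7,3) S=127.7291 payoff=0.0000 vs cont=4.5692 → 4.5692 [wait]  node(7,4) S=175.4501 payoff=0.0000 vs cont=0.0000 → 0.0000 [wait]  node(7,5) S=241.0002 payoff=0.0000 vs cont=0.0000 → 0.0000 [wait]  node(7,6) S=331.0405 payoff=0.0000 vs cont=0.0000 → 0.0000 [wait]  node(7,7) S=454.7209 payoff=0.0000 vs cont=0.0000 → 0.0000 [wait]  ⇒ S*(7)=92.9878
t_6: node(6,0) S=57.7604 payoff=61.1196 vs cont=58.5997 → 61.1196 [stop]  node(6,1) S=79.3404 payoff=39.5396 vs cont=37.0197 → 39.5396 [stop]  node(6,2) S=108.9828 payoff=9.8972 vs cont=14.3164 → 14.3164 [wait]  node(6,3) S=149.7000 payoff=0.0000 vs cont=2.1094 → 2.1094 [wait]  node(6,4) S=205.6296 payoff=0.0000 vs cont=0.0000 → 0.0000 [wait]  node(6,5) S=282.4550 payoff=0.0000 vs cont=0.0000 → 0.0000 [wait]  node(6,6) S=387.9833 payoff=0.0000 vs cont=0.0000 → 0.0000 [wait]  ⇒ S*(6)=79.3404
t_5: node(5,0) S=67.6959 payoff=51.1841 vs cont=48.6642 → 51.1841 [stop]  node(5,1) S=92.9878 payoff=25.8922 vs cont=25.6576 → 25.8922 [stop]  node(5,2) S=127.7291 payoff=0.0000 vs cont=7.7003 → 7.7003 [wait]  node(5,3) S=175.4501 payoff=0.0000 vs cont=0.9739 → 0.9739 [wait]  node(5,4) S=241.0002 payoff=0.0000 vs cont=0.0000 → 0.0000 [wait]  node(5,5) S=331.0405 payoff=0.0000 vs cont=0.0000 → 0.0000 [wait]  ⇒ S*(5)=92.9878
t_4: node(4,0) S=79.3404 payoff=39.5396 vs cont=37.0197 → 39.5396 [stop]  node(4,1) S=108.9828 payoff=9.8972 vs cont=15.9356 → 15.9356 [wait]  node(4,2) S=149.7000 payoff=0.0000 vs cont=4.0586 → 4.0586 [wait]  node(4,3) S=205.6296 payoff=0.0000 vs cont=0.4496 → 0.4496 [wait]  node(4,4) S=282.4550 payoff=0.0000 vs cont=0.0000 → 0.0000 [wait]  ⇒ S*(4)=79.3404
t_3: node(3,0) S=92.9878 payoff=25.8922 vs cont=26.4950 → 26.4950 [wait]  node(3,1) S=127.7291 payoff=0.0000 vs cont=9.4557 → 9.4557 [wait]  node(3,2) S=175.4501 payoff=0.0000 vs cont=2.1062 → 2.1062 [wait]  node(3,3) S=241.0002 payoff=0.0000 vs cont=0.2076 → 0.2076 [wait]  ⇒ S*(3)=-
t_2: node(2,0) S=108.9828 payoff=9.8972 vs cont=17.1217 → 17.1217 [wait]  node(2,1) S=149.7000 payoff=0.0000 vs cont=5.4546 → 5.4546 [wait]  node(2,2) S=205.6296 payoff=0.0000 vs cont=1.0797 → 1.0797 [wait]  ⇒ S*(2)=-
t_1: node(1,0) S=127.7291 payoff=0.0000 vs cont=10.7253 → 10.7253 [wait]  node(1,1) S=175.4501 payoff=0.0000 vs cont=3.0765 → 3.0765 [wait]  ⇒ S*(1)=-
t_0: node(0,0) S=149.7000 payoff=0.0000 vs cont=6.5425 → 6.5425 [wait]  ⇒ S*(0)=-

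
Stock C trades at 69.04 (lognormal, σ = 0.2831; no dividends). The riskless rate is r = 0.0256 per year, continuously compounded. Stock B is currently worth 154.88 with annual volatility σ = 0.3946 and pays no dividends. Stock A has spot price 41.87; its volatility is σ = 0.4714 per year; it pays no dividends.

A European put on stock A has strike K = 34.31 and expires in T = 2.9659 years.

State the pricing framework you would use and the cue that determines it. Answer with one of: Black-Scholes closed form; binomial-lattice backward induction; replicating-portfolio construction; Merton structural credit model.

Key observation: a European-exercise option on stock A struck at 34.31 — a GBM underlying with constant parameters — admits an analytic price: the data contain no early exercise, no discrete tree, no debt structure.

framework: Black-Scholes closed form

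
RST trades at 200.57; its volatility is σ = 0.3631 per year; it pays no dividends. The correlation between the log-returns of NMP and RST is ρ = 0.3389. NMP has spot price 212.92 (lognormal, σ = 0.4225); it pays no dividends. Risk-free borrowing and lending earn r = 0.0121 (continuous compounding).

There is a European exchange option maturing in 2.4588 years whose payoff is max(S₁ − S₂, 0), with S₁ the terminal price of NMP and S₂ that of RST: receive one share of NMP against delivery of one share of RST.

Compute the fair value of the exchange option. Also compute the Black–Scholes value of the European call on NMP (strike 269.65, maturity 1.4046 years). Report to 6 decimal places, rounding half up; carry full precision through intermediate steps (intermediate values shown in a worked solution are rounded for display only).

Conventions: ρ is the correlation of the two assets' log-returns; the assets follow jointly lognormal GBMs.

σ_eff = √(σ₁² + σ₂² − 2ρσ₁σ₂) = √(0.4225² + 0.3631² − 2·0.3389·0.4225·0.3631) = 0.454276
d₁ = (ln(S₁/S₂) + (q₂ − q₁ + σ_eff²/2)T) / (σ_eff√T) = (ln(212.92/200.57) + (0.0 − 0.0 + 0.103183)·2.4588) / 0.712330 = 0.440049
d₂ = d₁ − σ_eff√T = 0.440049 − 0.712330 = -0.272281
N(d₁) = 0.670049,  N(d₂) = 0.392703
V = S₁·e^{−q₁T}·N(d₁) − S₂·e^{−q₂T}·N(d₂) = 142.666895 − 78.764432 = 63.902463
[vanilla: NMP call K=269.65]
σ√T = 0.4225·√1.4046 = 0.500729
d₁ = (ln(S/K) + (r+σ²/2)T) / (σ√T) = (ln(212.92/269.65) + (0.0121+0.4225²/2)·1.4046) / 0.500729 = (-0.236208 + 0.142361) / 0.500729 = -0.187422
d₂ = d₁ − σ√T = -0.187422 − 0.500729 = -0.688151
e^{−rT} = 0.983148
N(d₁) = 0.425665,  N(d₂) = 0.245679
price = S·N(d₁) − K·e^{−rT}·N(d₂) = 90.632565 − 65.130867 = 25.501698

exchange price = 63.902463
price(NMP call K=269.65) = 25.501698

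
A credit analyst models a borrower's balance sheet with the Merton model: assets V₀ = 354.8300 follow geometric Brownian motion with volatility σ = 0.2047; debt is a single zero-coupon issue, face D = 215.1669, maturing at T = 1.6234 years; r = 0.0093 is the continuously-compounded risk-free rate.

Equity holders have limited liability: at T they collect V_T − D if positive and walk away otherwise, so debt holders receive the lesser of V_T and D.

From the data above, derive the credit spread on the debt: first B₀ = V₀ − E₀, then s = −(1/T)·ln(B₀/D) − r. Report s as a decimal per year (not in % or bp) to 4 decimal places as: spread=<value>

spread=0.0019

With assets at 354.8300 and a single debt payment of 215.1669 at 1.6234 years:
d₁ = [ln(V₀/D) + (r + σ²/2)T] / (σ√T)
   = [ln(354.8300/215.1669) + (0.0093 + 0.5·0.2047²)·1.6234] / (0.2047·√1.6234)
   = [0.500225 + 0.049110] / 0.260814 = 2.106232
d₂ = d₁ − σ√T = 2.106232 − 0.260814 = 1.845418
N(d₁) = 0.982408,  N(d₂) = 0.967512,  e^(−rT) = 0.985016
E₀ = V₀·N(d₁) − D·e^(−rT)·N(d₂)
   = 354.8300·0.982408 − 215.1669·0.985016·0.967512 = 143.530678
B₀ = V₀ − E₀ = 354.8300 − 143.530678 = 211.299322
spread = −(1/T)·ln(B₀/D) − r = −(1/1.6234)·ln(211.299322/215.1669) − 0.0093 = 0.00187303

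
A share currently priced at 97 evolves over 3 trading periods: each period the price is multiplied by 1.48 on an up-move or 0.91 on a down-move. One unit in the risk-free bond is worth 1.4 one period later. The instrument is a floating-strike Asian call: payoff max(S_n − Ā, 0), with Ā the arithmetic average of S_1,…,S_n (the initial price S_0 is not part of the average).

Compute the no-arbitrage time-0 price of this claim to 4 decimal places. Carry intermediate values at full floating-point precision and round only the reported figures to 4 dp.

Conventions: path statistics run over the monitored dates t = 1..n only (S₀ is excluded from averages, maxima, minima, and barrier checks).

Risk-neutral up-probability p* = (R−d)/(u−d) = (1.4−0.91)/(1.48−0.91) = 0.8596; the claim prices as the p*-weighted sum of path payoffs discounted by R^3.
Enumerate all 2^3 = 8 price paths (U = up ×1.48, D = down ×0.91); each path with k up-moves has probability p*^k·(1−p*)^(3−k).
DDD: Ā=80.5640, payoff=0.0000, prob=0.002765
UDD: Ā=131.0272, payoff=0.0000, prob=0.016934
DUD: Ā=112.5972, payoff=6.2848, prob=0.016934
UUD: Ā=183.1251, payoff=10.2215, prob=0.103719
DDU: Ā=95.8259, payoff=23.0561, prob=0.016934
UDU: Ā=155.8487, payoff=37.4979, prob=0.103719
DUU: Ā=137.4187, payoff=55.9279, prob=0.103719
UUU: Ā=223.4942, payoff=90.9596, prob=0.635278
Price = Σ prob·payoff / R^3 = 69.031642 / 2.744000 = 25.1573

price = 25.1573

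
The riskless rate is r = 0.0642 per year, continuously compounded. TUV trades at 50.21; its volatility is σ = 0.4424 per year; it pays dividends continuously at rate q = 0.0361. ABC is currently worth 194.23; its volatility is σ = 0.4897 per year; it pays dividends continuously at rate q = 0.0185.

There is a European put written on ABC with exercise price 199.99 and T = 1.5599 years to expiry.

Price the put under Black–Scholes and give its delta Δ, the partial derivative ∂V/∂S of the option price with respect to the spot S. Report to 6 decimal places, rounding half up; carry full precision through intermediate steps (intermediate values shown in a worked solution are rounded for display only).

σ√T = 0.4897·√1.5599 = 0.611615
d₁ = (ln(S/K) + (r−q+σ²/2)T) / (σ√T) = (ln(194.23/199.99) + (0.0642−0.0185+0.4897²/2)·1.5599) / 0.611615 = (-0.029224 + 0.258324) / 0.611615 = 0.374581
d₂ = d₁ − σ√T = 0.374581 − 0.611615 = -0.237034
e^{−rT} = 0.904706
e^{−qT} = 0.971554
N(−d₁) = 0.353986,  N(−d₂) = 0.593685
Put price V = K·e^{−rT}·N(−d₂) − S·e^{−qT}·N(−d₁) = 107.416633 − 66.798898 = 40.617734
Δ = −e^{−qT}·N(−d₁) = -0.343916

price = 40.617734
Δ = -0.343916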